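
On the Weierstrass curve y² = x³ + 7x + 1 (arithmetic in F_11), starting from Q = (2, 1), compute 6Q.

(2, 1)

Repeated addition: build up to 6Q.
2Q: tangent at (2, 1): λ = (3·2² + 7)/(2·1) ≡ 8/2. 2⁻¹ ≡ 6 (mod 11) since 2·6 = 12 ≡ 1, so λ ≡ 8·6 ≡ 4.
  x = λ² - 2 - 2 = 16 - 4 ≡ 1; y = λ·(2 - 1) - 1 ≡ 3. → (1, 3)
3Q: (1, 3) + (2, 1). λ = (1 - 3)/(2 - 1) ≡ 9/1 mod 11. 1⁻¹ ≡ 1 (mod 11) since 1·1 = 1 ≡ 1, so λ ≡ 9.
  x = λ² - 1 - 2 = 81 - 3 ≡ 1; y = λ·(1 - 1) - 3 ≡ 8. → (1, 8)
4Q: (1, 8) + (2, 1). λ = (1 - 8)/(2 - 1) ≡ 4/1 mod 11. 1⁻¹ ≡ 1 (mod 11), so λ ≡ 4.
  x = λ² - 1 - 2 = 16 - 3 ≡ 2; y = λ·(1 - 2) - 8 ≡ 10. → (2, 10)
5Q: (2, 10) + (2, 1): same x and y₁ ≡ -y₂, so the sum is 𝒪.
6Q: 𝒪 + (2, 1) = (2, 1) (identity).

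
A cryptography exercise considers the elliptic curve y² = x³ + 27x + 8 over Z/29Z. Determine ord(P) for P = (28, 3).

8

2P: tangent at (28, 3): λ = (3·28² + 27)/(2·3) ≡ 1/6. 6⁻¹ ≡ 5 (mod 29) since 6·5 = 30 ≡ 1, so λ ≡ 1·5 ≡ 5.
  x = λ² - 28 - 28 = 25 - 56 ≡ 27; y = λ·(28 - 27) - 3 ≡ 2. → (27, 2)
3P: (27, 2) + (28, 3). λ = (3 - 2)/(28 - 27) ≡ 1/1 mod 29. 1⁻¹ ≡ 1 (mod 29) since 1·1 = 1 ≡ 1, so λ ≡ 1.
  x = λ² - 27 - 28 = 1 - 55 ≡ 4; y = λ·(27 - 4) - 2 ≡ 21. → (4, 21)
4P: (4, 21) + (28, 3). λ = (3 - 21)/(28 - 4) ≡ 11/24 mod 29. 24⁻¹ ≡ 23 (mod 29), so λ ≡ 21.
  x = λ² - 4 - 28 = 441 - 32 ≡ 3; y = λ·(4 - 3) - 21 ≡ 0. → (3, 0)
5P: (3, 0) + (28, 3). λ = (3 - 0)/(28 - 3) ≡ 3/25 mod 29. 25⁻¹ ≡ 7 (mod 29), so λ ≡ 21.
  x = λ² - 3 - 28 = 441 - 31 ≡ 4; y = λ·(3 - 4) - 0 ≡ 8. → (4, 8)
6P: (4, 8) + (28, 3). λ = (3 - 8)/(28 - 4) ≡ 24/24 mod 29. 24⁻¹ ≡ 23 (mod 29), so λ ≡ 1.
  x = λ² - 4 - 28 = 1 - 32 ≡ 27; y = λ·(4 - 27) - 8 ≡ 27. → (27, 27)
7P: (27, 27) + (28, 3). λ = (3 - 27)/(28 - 27) ≡ 5/1 mod 29. 1⁻¹ ≡ 1 (mod 29) since 1·1 = 1 ≡ 1, so λ ≡ 5.
  x = λ² - 27 - 28 = 25 - 55 ≡ 28; y = λ·(27 - 28) - 27 ≡ 26. → (28, 26)
8P: (28, 26) + (28, 3): same x and y₁ ≡ -y₂, so the sum is O.
8P = O, so the order is 8.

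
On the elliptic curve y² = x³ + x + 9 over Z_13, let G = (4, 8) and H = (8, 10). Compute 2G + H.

First 2G:
Repeated addition: build up to 2G.
2G: tangent at (4, 8): λ = (3·4² + 1)/(2·8) ≡ 10/3. 3⁻¹ ≡ 9 (mod 13) since 3·9 = 27 ≡ 1, so λ ≡ 10·9 ≡ 12.
  x = λ² - 4 - 4 = 144 - 8 ≡ 6; y = λ·(4 - 6) - 8 ≡ 7. → (6, 7)
2G = (6, 7).
Finally 2G + H:
(6, 7) + (8, 10). λ = (10 - 7)/(8 - 6) ≡ 3/2 mod 13. 2⁻¹ ≡ 7 (mod 13), so λ ≡ 8.
  x = λ² - 6 - 8 = 64 - 14 ≡ 11; y = λ·(6 - 11) - 7 ≡ 5. → (11, 5)

(11, 5)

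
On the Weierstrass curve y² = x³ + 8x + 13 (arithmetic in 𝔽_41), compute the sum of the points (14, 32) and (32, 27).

(40, 39)

(14, 32) + (32, 27). λ = (27 - 32)/(32 - 14) ≡ 36/18 mod 41. 18⁻¹ ≡ 16 (mod 41), so λ ≡ 2.
  x = λ² - 14 - 32 = 4 - 46 ≡ 40; y = λ·(14 - 40) - 32 ≡ 39. → (40, 39)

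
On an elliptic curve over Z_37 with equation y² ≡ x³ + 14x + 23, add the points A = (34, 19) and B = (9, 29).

(34, 19) + (9, 29). λ = (29 - 19)/(9 - 34) ≡ 10/12 mod 37. 12⁻¹ ≡ 34 (mod 37), so λ ≡ 7.
  x = λ² - 34 - 9 = 49 - 43 ≡ 6; y = λ·(34 - 6) - 19 ≡ 29. → (6, 29)

(6, 29)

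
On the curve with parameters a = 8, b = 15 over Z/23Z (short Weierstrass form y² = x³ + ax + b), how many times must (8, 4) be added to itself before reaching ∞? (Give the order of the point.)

2P: tangent at (8, 4): λ = (3·8² + 8)/(2·4) ≡ 16/8. 8⁻¹ ≡ 3 (mod 23) since 8·3 = 24 ≡ 1, so λ ≡ 16·3 ≡ 2.
  x = λ² - 8 - 8 = 4 - 16 ≡ 11; y = λ·(8 - 11) - 4 ≡ 13. → (11, 13)
3P: (11, 13) + (8, 4). λ = (4 - 13)/(8 - 11) ≡ 14/20 mod 23. 20⁻¹ ≡ 15 (mod 23) since 20·15 = 300 ≡ 1, so λ ≡ 3.
  x = λ² - 11 - 8 = 9 - 19 ≡ 13; y = λ·(11 - 13) - 13 ≡ 4. → (13, 4)
4P: (13, 4) + (8, 4). λ = (4 - 4)/(8 - 13) ≡ 0/18 mod 23. 18⁻¹ ≡ 9 (mod 23) since 18·9 = 162 ≡ 1, so λ ≡ 0.
  x = λ² - 13 - 8 = 0 - 21 ≡ 2; y = λ·(13 - 2) - 4 ≡ 19. → (2, 19)
5P: (2, 19) + (8, 4). λ = (4 - 19)/(8 - 2) ≡ 8/6 mod 23. 6⁻¹ ≡ 4 (mod 23), so λ ≡ 9.
  x = λ² - 2 - 8 = 81 - 10 ≡ 2; y = λ·(2 - 2) - 19 ≡ 4. → (2, 4)
6P: (2, 4) + (8, 4). λ = (4 - 4)/(8 - 2) ≡ 0/6 mod 23. 6⁻¹ ≡ 4 (mod 23) since 6·4 = 24 ≡ 1, so λ ≡ 0.
  x = λ² - 2 - 8 = 0 - 10 ≡ 13; y = λ·(2 - 13) - 4 ≡ 19. → (13, 19)
7P: (13, 19) + (8, 4). λ = (4 - 19)/(8 - 13) ≡ 8/18 mod 23. 18⁻¹ ≡ 9 (mod 23), so λ ≡ 3.
  x = λ² - 13 - 8 = 9 - 21 ≡ 11; y = λ·(13 - 11) - 19 ≡ 10. → (11, 10)
8P: (11, 10) + (8, 4). λ = (4 - 10)/(8 - 11) ≡ 17/20 mod 23. 20⁻¹ ≡ 15 (mod 23), so λ ≡ 2.
  x = λ² - 11 - 8 = 4 - 19 ≡ 8; y = λ·(11 - 8) - 10 ≡ 19. → (8, 19)
9P: (8, 19) + (8, 4): same x and y₁ ≡ -y₂, so the sum is ∞.
9P = ∞, so the order is 9.

9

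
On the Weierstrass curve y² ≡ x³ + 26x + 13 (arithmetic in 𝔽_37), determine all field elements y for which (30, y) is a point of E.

x³ + 26x + 13 = 27793 ≡ 6 (mod 37).
6 is a non-residue mod 37; no y exists.

none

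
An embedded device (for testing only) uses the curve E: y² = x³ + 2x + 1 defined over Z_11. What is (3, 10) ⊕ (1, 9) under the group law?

(3, 10) + (1, 9). λ = (9 - 10)/(1 - 3) ≡ 10/9 mod 11. 9⁻¹ ≡ 5 (mod 11), so λ ≡ 6.
  x = λ² - 3 - 1 = 36 - 4 ≡ 10; y = λ·(3 - 10) - 10 ≡ 3. → (10, 3)

(10, 3)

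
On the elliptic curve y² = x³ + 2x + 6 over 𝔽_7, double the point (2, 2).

(3, 5)

tangent at (2, 2): λ = (3·2² + 2)/(2·2) ≡ 0/4. 4⁻¹ ≡ 2 (mod 7) since 4·2 = 8 ≡ 1, so λ ≡ 0·2 ≡ 0.
  x = λ² - 2 - 2 = 0 - 4 ≡ 3; y = λ·(2 - 3) - 2 ≡ 5. → (3, 5)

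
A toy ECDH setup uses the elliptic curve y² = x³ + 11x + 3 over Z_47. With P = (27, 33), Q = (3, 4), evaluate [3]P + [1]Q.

First 3P:
Repeated addition: build up to 3P.
2P: tangent at (27, 33): λ = (3·27² + 11)/(2·33) ≡ 36/19. 19⁻¹ ≡ 5 (mod 47), so λ ≡ 36·5 ≡ 39.
  x = λ² - 27 - 27 = 1521 - 54 ≡ 10; y = λ·(27 - 10) - 33 ≡ 19. → (10, 19)
3P: (10, 19) + (27, 33). λ = (33 - 19)/(27 - 10) ≡ 14/17 mod 47. 17⁻¹ ≡ 36 (mod 47), so λ ≡ 34.
  x = λ² - 10 - 27 = 1156 - 37 ≡ 38; y = λ·(10 - 38) - 19 ≡ 16. → (38, 16)
3P = (38, 16).
Finally 3P + Q:
(38, 16) + (3, 4). λ = (4 - 16)/(3 - 38) ≡ 35/12 mod 47. 12⁻¹ ≡ 4 (mod 47), so λ ≡ 46.
  x = λ² - 38 - 3 = 2116 - 41 ≡ 7; y = λ·(38 - 7) - 16 ≡ 0. → (7, 0)

(7, 0)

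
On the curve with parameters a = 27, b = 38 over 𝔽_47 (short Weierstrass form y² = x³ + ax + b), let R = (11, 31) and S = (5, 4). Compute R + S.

(16, 17)

(11, 31) + (5, 4). λ = (4 - 31)/(5 - 11) ≡ 20/41 mod 47. 41⁻¹ ≡ 39 (mod 47) since 41·39 = 1599 ≡ 1, so λ ≡ 28.
  x = λ² - 11 - 5 = 784 - 16 ≡ 16; y = λ·(11 - 16) - 31 ≡ 17. → (16, 17)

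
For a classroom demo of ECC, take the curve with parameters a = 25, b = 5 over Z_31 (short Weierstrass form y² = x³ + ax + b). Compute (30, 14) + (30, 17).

The two points share x = 30 and their y-coordinates satisfy 14 + 17 ≡ 0 (mod 31), so they are inverses. Their sum is the point at infinity.

O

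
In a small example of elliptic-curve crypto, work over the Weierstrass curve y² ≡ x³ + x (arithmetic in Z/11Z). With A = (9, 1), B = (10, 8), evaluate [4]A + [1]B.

First 4A:
Repeated addition: build up to 4A.
2A: tangent at (9, 1): λ = (3·9² + 1)/(2·1) ≡ 2/2. 2⁻¹ ≡ 6 (mod 11), so λ ≡ 2·6 ≡ 1.
  x = λ² - 9 - 9 = 1 - 18 ≡ 5; y = λ·(9 - 5) - 1 ≡ 3. → (5, 3)
3A: (5, 3) + (9, 1). λ = (1 - 3)/(9 - 5) ≡ 9/4 mod 11. 4⁻¹ ≡ 3 (mod 11) since 4·3 = 12 ≡ 1, so λ ≡ 5.
  x = λ² - 5 - 9 = 25 - 14 ≡ 0; y = λ·(5 - 0) - 3 ≡ 0. → (0, 0)
4A: (0, 0) + (9, 1). λ = (1 - 0)/(9 - 0) ≡ 1/9 mod 11. 9⁻¹ ≡ 5 (mod 11), so λ ≡ 5.
  x = λ² - 0 - 9 = 25 - 9 ≡ 5; y = λ·(0 - 5) - 0 ≡ 8. → (5, 8)
4A = (5, 8).
Finally 4A + B:
(5, 8) + (10, 8). λ = (8 - 8)/(10 - 5) ≡ 0/5 mod 11. 5⁻¹ ≡ 9 (mod 11), so λ ≡ 0.
  x = λ² - 5 - 10 = 0 - 15 ≡ 7; y = λ·(5 - 7) - 8 ≡ 3. → (7, 3)

(7, 3)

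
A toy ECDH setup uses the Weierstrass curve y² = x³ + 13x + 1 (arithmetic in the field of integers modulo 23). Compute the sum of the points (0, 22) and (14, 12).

(0, 22) + (14, 12). λ = (12 - 22)/(14 - 0) ≡ 13/14 mod 23. 14⁻¹ ≡ 5 (mod 23), so λ ≡ 19.
  x = λ² - 0 - 14 = 361 - 14 ≡ 2; y = λ·(0 - 2) - 22 ≡ 9. → (2, 9)

(2, 9)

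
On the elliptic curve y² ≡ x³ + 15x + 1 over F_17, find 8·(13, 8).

(1, 0)

Write P = (13, 8).
Double-and-add on 8 = (1000)₂. Start with P = (13, 8) for the leading 1-bit.
double: tangent at (13, 8): λ = (3·13² + 15)/(2·8) ≡ 12/16. 16⁻¹ ≡ 16 (mod 17) since 16·16 = 256 ≡ 1, so λ ≡ 12·16 ≡ 5.
  x = λ² - 13 - 13 = 25 - 26 ≡ 16; y = λ·(13 - 16) - 8 ≡ 11. → (16, 11)
double: tangent at (16, 11): λ = (3·16² + 15)/(2·11) ≡ 1/5. 5⁻¹ ≡ 7 (mod 17) since 5·7 = 35 ≡ 1, so λ ≡ 1·7 ≡ 7.
  x = λ² - 16 - 16 = 49 - 32 ≡ 0; y = λ·(16 - 0) - 11 ≡ 16. → (0, 16)
double: tangent at (0, 16): λ = (3·0² + 15)/(2·16) ≡ 15/15. 15⁻¹ ≡ 8 (mod 17), so λ ≡ 15·8 ≡ 1.
  x = λ² - 0 - 0 = 1 - 0 ≡ 1; y = λ·(0 - 1) - 16 ≡ 0. → (1, 0)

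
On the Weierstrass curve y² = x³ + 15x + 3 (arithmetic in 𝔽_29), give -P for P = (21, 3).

-(21, 3) = (21, -3 mod 29) = (21, 26).

(21, 26)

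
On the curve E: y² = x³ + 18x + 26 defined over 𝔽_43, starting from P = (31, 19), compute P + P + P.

(40, 26)

Repeated addition: build up to 3P.
2P: tangent at (31, 19): λ = (3·31² + 18)/(2·19) ≡ 20/38. 38⁻¹ ≡ 17 (mod 43), so λ ≡ 20·17 ≡ 39.
  x = λ² - 31 - 31 = 1521 - 62 ≡ 40; y = λ·(31 - 40) - 19 ≡ 17. → (40, 17)
3P: (40, 17) + (31, 19). λ = (19 - 17)/(31 - 40) ≡ 2/34 mod 43. 34⁻¹ ≡ 19 (mod 43) since 34·19 = 646 ≡ 1, so λ ≡ 38.
  x = λ² - 40 - 31 = 1444 - 71 ≡ 40; y = λ·(40 - 40) - 17 ≡ 26. → (40, 26)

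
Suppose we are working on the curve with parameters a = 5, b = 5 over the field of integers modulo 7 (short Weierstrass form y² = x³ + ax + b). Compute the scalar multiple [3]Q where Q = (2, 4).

(1, 2)

Repeated addition: build up to 3Q.
2Q: tangent at (2, 4): λ = (3·2² + 5)/(2·4) ≡ 3/1. 1⁻¹ ≡ 1 (mod 7) since 1·1 = 1 ≡ 1, so λ ≡ 3·1 ≡ 3.
  x = λ² - 2 - 2 = 9 - 4 ≡ 5; y = λ·(2 - 5) - 4 ≡ 1. → (5, 1)
3Q: (5, 1) + (2, 4). λ = (4 - 1)/(2 - 5) ≡ 3/4 mod 7. 4⁻¹ ≡ 2 (mod 7), so λ ≡ 6.
  x = λ² - 5 - 2 = 36 - 7 ≡ 1; y = λ·(5 - 1) - 1 ≡ 2. → (1, 2)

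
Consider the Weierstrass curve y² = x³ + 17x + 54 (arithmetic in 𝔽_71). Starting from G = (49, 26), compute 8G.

(49, 26)

Double-and-add on 8 = (1000)₂. Start with G = (49, 26) for the leading 1-bit.
double: tangent at (49, 26): λ = (3·49² + 17)/(2·26) ≡ 49/52. 52⁻¹ ≡ 56 (mod 71) since 52·56 = 2912 ≡ 1, so λ ≡ 49·56 ≡ 46.
  x = λ² - 49 - 49 = 2116 - 98 ≡ 30; y = λ·(49 - 30) - 26 ≡ 67. → (30, 67)
double: tangent at (30, 67): λ = (3·30² + 17)/(2·67) ≡ 19/63. 63⁻¹ ≡ 62 (mod 71), so λ ≡ 19·62 ≡ 42.
  x = λ² - 30 - 30 = 1764 - 60 ≡ 0; y = λ·(30 - 0) - 67 ≡ 57. → (0, 57)
double: tangent at (0, 57): λ = (3·0² + 17)/(2·57) ≡ 17/43. 43⁻¹ ≡ 38 (mod 71), so λ ≡ 17·38 ≡ 7.
  x = λ² - 0 - 0 = 49 - 0 ≡ 49; y = λ·(0 - 49) - 57 ≡ 26. → (49, 26)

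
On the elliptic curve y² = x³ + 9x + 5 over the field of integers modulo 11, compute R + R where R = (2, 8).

tangent at (2, 8): λ = (3·2² + 9)/(2·8) ≡ 10/5. 5⁻¹ ≡ 9 (mod 11), so λ ≡ 10·9 ≡ 2.
  x = λ² - 2 - 2 = 4 - 4 ≡ 0; y = λ·(2 - 0) - 8 ≡ 7. → (0, 7)

(0, 7)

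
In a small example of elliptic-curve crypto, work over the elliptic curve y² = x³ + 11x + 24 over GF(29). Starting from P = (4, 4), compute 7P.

(2, 24)

Repeated addition: build up to 7P.
2P: tangent at (4, 4): λ = (3·4² + 11)/(2·4) ≡ 1/8. 8⁻¹ ≡ 11 (mod 29) since 8·11 = 88 ≡ 1, so λ ≡ 1·11 ≡ 11.
  x = λ² - 4 - 4 = 121 - 8 ≡ 26; y = λ·(4 - 26) - 4 ≡ 15. → (26, 15)
3P: (26, 15) + (4, 4). λ = (4 - 15)/(4 - 26) ≡ 18/7 mod 29. 7⁻¹ ≡ 25 (mod 29) since 7·25 = 175 ≡ 1, so λ ≡ 15.
  x = λ² - 26 - 4 = 225 - 30 ≡ 21; y = λ·(26 - 21) - 15 ≡ 2. → (21, 2)
4P: (21, 2) + (4, 4). λ = (4 - 2)/(4 - 21) ≡ 2/12 mod 29. 12⁻¹ ≡ 17 (mod 29) since 12·17 = 204 ≡ 1, so λ ≡ 5.
  x = λ² - 21 - 4 = 25 - 25 ≡ 0; y = λ·(21 - 0) - 2 ≡ 16. → (0, 16)
5P: (0, 16) + (4, 4). λ = (4 - 16)/(4 - 0) ≡ 17/4 mod 29. 4⁻¹ ≡ 22 (mod 29), so λ ≡ 26.
  x = λ² - 0 - 4 = 676 - 4 ≡ 5; y = λ·(0 - 5) - 16 ≡ 28. → (5, 28)
6P: (5, 28) + (4, 4). λ = (4 - 28)/(4 - 5) ≡ 5/28 mod 29. 28⁻¹ ≡ 28 (mod 29), so λ ≡ 24.
  x = λ² - 5 - 4 = 576 - 9 ≡ 16; y = λ·(5 - 16) - 28 ≡ 27. → (16, 27)
7P: (16, 27) + (4, 4). λ = (4 - 27)/(4 - 16) ≡ 6/17 mod 29. 17⁻¹ ≡ 12 (mod 29), so λ ≡ 14.
  x = λ² - 16 - 4 = 196 - 20 ≡ 2; y = λ·(16 - 2) - 27 ≡ 24. → (2, 24)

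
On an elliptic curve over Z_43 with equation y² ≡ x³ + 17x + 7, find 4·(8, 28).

Write P = (8, 28).
Double-and-add on 4 = (100)₂. Start with P = (8, 28) for the leading 1-bit.
double: tangent at (8, 28): λ = (3·8² + 17)/(2·28) ≡ 37/13. 13⁻¹ ≡ 10 (mod 43), so λ ≡ 37·10 ≡ 26.
  x = λ² - 8 - 8 = 676 - 16 ≡ 15; y = λ·(8 - 15) - 28 ≡ 5. → (15, 5)
double: tangent at (15, 5): λ = (3·15² + 17)/(2·5) ≡ 4/10. 10⁻¹ ≡ 13 (mod 43), so λ ≡ 4·13 ≡ 9.
  x = λ² - 15 - 15 = 81 - 30 ≡ 8; y = λ·(15 - 8) - 5 ≡ 15. → (8, 15)

(8, 15)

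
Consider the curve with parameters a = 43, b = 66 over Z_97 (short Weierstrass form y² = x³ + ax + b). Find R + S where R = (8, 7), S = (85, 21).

(8, 7) + (85, 21). λ = (21 - 7)/(85 - 8) ≡ 14/77 mod 97. 77⁻¹ ≡ 63 (mod 97), so λ ≡ 9.
  x = λ² - 8 - 85 = 81 - 93 ≡ 85; y = λ·(8 - 85) - 7 ≡ 76. → (85, 76)

(85, 76)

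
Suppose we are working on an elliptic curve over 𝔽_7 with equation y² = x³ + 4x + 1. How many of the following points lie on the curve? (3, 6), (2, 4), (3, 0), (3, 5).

(3, 6): 6² ≡ 1, rhs ≡ 5 → off.
(2, 4): 4² ≡ 2, rhs ≡ 3 → off.
(3, 0): 0² ≡ 0, rhs ≡ 5 → off.
(3, 5): 5² ≡ 4, rhs ≡ 5 → off.

0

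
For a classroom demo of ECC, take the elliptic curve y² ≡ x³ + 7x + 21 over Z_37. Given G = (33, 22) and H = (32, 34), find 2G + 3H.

First 2G:
Repeated addition: build up to 2G.
2G: tangent at (33, 22): λ = (3·33² + 7)/(2·22) ≡ 18/7. 7⁻¹ ≡ 16 (mod 37), so λ ≡ 18·16 ≡ 29.
  x = λ² - 33 - 33 = 841 - 66 ≡ 35; y = λ·(33 - 35) - 22 ≡ 31. → (35, 31)
2G = (35, 31).
Next 3H:
Repeated addition: build up to 3H.
2H: tangent at (32, 34): λ = (3·32² + 7)/(2·34) ≡ 8/31. 31⁻¹ ≡ 6 (mod 37) since 31·6 = 186 ≡ 1, so λ ≡ 8·6 ≡ 11.
  x = λ² - 32 - 32 = 121 - 64 ≡ 20; y = λ·(32 - 20) - 34 ≡ 24. → (20, 24)
3H: (20, 24) + (32, 34). λ = (34 - 24)/(32 - 20) ≡ 10/12 mod 37. 12⁻¹ ≡ 34 (mod 37), so λ ≡ 7.
  x = λ² - 20 - 32 = 49 - 52 ≡ 34; y = λ·(20 - 34) - 24 ≡ 26. → (34, 26)
3H = (34, 26).
Finally 2G + 3H:
(35, 31) + (34, 26). λ = (26 - 31)/(34 - 35) ≡ 32/36 mod 37. 36⁻¹ ≡ 36 (mod 37), so λ ≡ 5.
  x = λ² - 35 - 34 = 25 - 69 ≡ 30; y = λ·(35 - 30) - 31 ≡ 31. → (30, 31)

(30, 31)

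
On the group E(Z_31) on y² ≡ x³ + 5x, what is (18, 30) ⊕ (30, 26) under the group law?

(18, 30) + (30, 26). λ = (26 - 30)/(30 - 18) ≡ 27/12 mod 31. 12⁻¹ ≡ 13 (mod 31) since 12·13 = 156 ≡ 1, so λ ≡ 10.
  x = λ² - 18 - 30 = 100 - 48 ≡ 21; y = λ·(18 - 21) - 30 ≡ 2. → (21, 2)

(21, 2)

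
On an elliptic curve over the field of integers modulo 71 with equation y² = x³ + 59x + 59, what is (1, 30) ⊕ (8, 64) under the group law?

(3, 11)

(1, 30) + (8, 64). λ = (64 - 30)/(8 - 1) ≡ 34/7 mod 71. 7⁻¹ ≡ 61 (mod 71) since 7·61 = 427 ≡ 1, so λ ≡ 15.
  x = λ² - 1 - 8 = 225 - 9 ≡ 3; y = λ·(1 - 3) - 30 ≡ 11. → (3, 11)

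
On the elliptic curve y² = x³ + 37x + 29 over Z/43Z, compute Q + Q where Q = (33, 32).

tangent at (33, 32): λ = (3·33² + 37)/(2·32) ≡ 36/21. 21⁻¹ ≡ 41 (mod 43) since 21·41 = 861 ≡ 1, so λ ≡ 36·41 ≡ 14.
  x = λ² - 33 - 33 = 196 - 66 ≡ 1; y = λ·(33 - 1) - 32 ≡ 29. → (1, 29)

(1, 29)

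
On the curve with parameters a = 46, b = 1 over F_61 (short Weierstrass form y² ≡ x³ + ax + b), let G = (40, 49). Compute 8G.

Repeated addition: build up to 8G.
2G: tangent at (40, 49): λ = (3·40² + 46)/(2·49) ≡ 27/37. 37⁻¹ ≡ 33 (mod 61) since 37·33 = 1221 ≡ 1, so λ ≡ 27·33 ≡ 37.
  x = λ² - 40 - 40 = 1369 - 80 ≡ 8; y = λ·(40 - 8) - 49 ≡ 37. → (8, 37)
3G: (8, 37) + (40, 49). λ = (49 - 37)/(40 - 8) ≡ 12/32 mod 61. 32⁻¹ ≡ 21 (mod 61) since 32·21 = 672 ≡ 1, so λ ≡ 8.
  x = λ² - 8 - 40 = 64 - 48 ≡ 16; y = λ·(8 - 16) - 37 ≡ 21. → (16, 21)
4G: (16, 21) + (40, 49). λ = (49 - 21)/(40 - 16) ≡ 28/24 mod 61. 24⁻¹ ≡ 28 (mod 61), so λ ≡ 52.
  x = λ² - 16 - 40 = 2704 - 56 ≡ 25; y = λ·(16 - 25) - 21 ≡ 60. → (25, 60)
5G: (25, 60) + (40, 49). λ = (49 - 60)/(40 - 25) ≡ 50/15 mod 61. 15⁻¹ ≡ 57 (mod 61), so λ ≡ 44.
  x = λ² - 25 - 40 = 1936 - 65 ≡ 41; y = λ·(25 - 41) - 60 ≡ 29. → (41, 29)
6G: (41, 29) + (40, 49). λ = (49 - 29)/(40 - 41) ≡ 20/60 mod 61. 60⁻¹ ≡ 60 (mod 61), so λ ≡ 41.
  x = λ² - 41 - 40 = 1681 - 81 ≡ 14; y = λ·(41 - 14) - 29 ≡ 41. → (14, 41)
7G: (14, 41) + (40, 49). λ = (49 - 41)/(40 - 14) ≡ 8/26 mod 61. 26⁻¹ ≡ 54 (mod 61), so λ ≡ 5.
  x = λ² - 14 - 40 = 25 - 54 ≡ 32; y = λ·(14 - 32) - 41 ≡ 52. → (32, 52)
8G: (32, 52) + (40, 49). λ = (49 - 52)/(40 - 32) ≡ 58/8 mod 61. 8⁻¹ ≡ 23 (mod 61) since 8·23 = 184 ≡ 1, so λ ≡ 53.
  x = λ² - 32 - 40 = 2809 - 72 ≡ 53; y = λ·(32 - 53) - 52 ≡ 55. → (53, 55)

(53, 55)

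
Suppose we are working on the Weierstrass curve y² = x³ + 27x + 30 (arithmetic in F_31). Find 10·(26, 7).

(30, 8)

Write G = (26, 7).
Double-and-add on 10 = (1010)₂. Start with G = (26, 7) for the leading 1-bit.
double: tangent at (26, 7): λ = (3·26² + 27)/(2·7) ≡ 9/14. 14⁻¹ ≡ 20 (mod 31), so λ ≡ 9·20 ≡ 25.
  x = λ² - 26 - 26 = 625 - 52 ≡ 15; y = λ·(26 - 15) - 7 ≡ 20. → (15, 20)
double: tangent at (15, 20): λ = (3·15² + 27)/(2·20) ≡ 20/9. 9⁻¹ ≡ 7 (mod 31), so λ ≡ 20·7 ≡ 16.
  x = λ² - 15 - 15 = 256 - 30 ≡ 9; y = λ·(15 - 9) - 20 ≡ 14. → (9, 14)
add G: (9, 14) + (26, 7). λ = (7 - 14)/(26 - 9) ≡ 24/17 mod 31. 17⁻¹ ≡ 11 (mod 31) since 17·11 = 187 ≡ 1, so λ ≡ 16.
  x = λ² - 9 - 26 = 256 - 35 ≡ 4; y = λ·(9 - 4) - 14 ≡ 4. → (4, 4)
double: tangent at (4, 4): λ = (3·4² + 27)/(2·4) ≡ 13/8. 8⁻¹ ≡ 4 (mod 31), so λ ≡ 13·4 ≡ 21.
  x = λ² - 4 - 4 = 441 - 8 ≡ 30; y = λ·(4 - 30) - 4 ≡ 8. → (30, 8)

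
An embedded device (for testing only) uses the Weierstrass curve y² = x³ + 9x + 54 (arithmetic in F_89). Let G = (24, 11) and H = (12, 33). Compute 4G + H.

First 4G:
Repeated addition: build up to 4G.
2G: tangent at (24, 11): λ = (3·24² + 9)/(2·11) ≡ 46/22. 22⁻¹ ≡ 85 (mod 89) since 22·85 = 1870 ≡ 1, so λ ≡ 46·85 ≡ 83.
  x = λ² - 24 - 24 = 6889 - 48 ≡ 77; y = λ·(24 - 77) - 11 ≡ 40. → (77, 40)
3G: (77, 40) + (24, 11). λ = (11 - 40)/(24 - 77) ≡ 60/36 mod 89. 36⁻¹ ≡ 47 (mod 89) since 36·47 = 1692 ≡ 1, so λ ≡ 61.
  x = λ² - 77 - 24 = 3721 - 101 ≡ 60; y = λ·(77 - 60) - 40 ≡ 18. → (60, 18)
4G: (60, 18) + (24, 11). λ = (11 - 18)/(24 - 60) ≡ 82/53 mod 89. 53⁻¹ ≡ 42 (mod 89) since 53·42 = 2226 ≡ 1, so λ ≡ 62.
  x = λ² - 60 - 24 = 3844 - 84 ≡ 22; y = λ·(60 - 22) - 18 ≡ 24. → (22, 24)
4G = (22, 24).
Finally 4G + H:
(22, 24) + (12, 33). λ = (33 - 24)/(12 - 22) ≡ 9/79 mod 89. 79⁻¹ ≡ 80 (mod 89) since 79·80 = 6320 ≡ 1, so λ ≡ 8.
  x = λ² - 22 - 12 = 64 - 34 ≡ 30; y = λ·(22 - 30) - 24 ≡ 1. → (30, 1)

(30, 1)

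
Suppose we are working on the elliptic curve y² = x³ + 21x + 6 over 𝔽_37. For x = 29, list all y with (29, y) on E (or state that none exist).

x³ + 21x + 6 = 25004 ≡ 29 (mod 37).
29 is a non-residue mod 37; no y exists.

none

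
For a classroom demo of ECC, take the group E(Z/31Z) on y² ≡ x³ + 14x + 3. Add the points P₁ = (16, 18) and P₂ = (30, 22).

(30, 9)

(16, 18) + (30, 22). λ = (22 - 18)/(30 - 16) ≡ 4/14 mod 31. 14⁻¹ ≡ 20 (mod 31), so λ ≡ 18.
  x = λ² - 16 - 30 = 324 - 46 ≡ 30; y = λ·(16 - 30) - 18 ≡ 9. → (30, 9)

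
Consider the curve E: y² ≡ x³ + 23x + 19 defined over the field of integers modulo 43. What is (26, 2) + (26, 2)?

(15, 16)

tangent at (26, 2): λ = (3·26² + 23)/(2·2) ≡ 30/4. 4⁻¹ ≡ 11 (mod 43), so λ ≡ 30·11 ≡ 29.
  x = λ² - 26 - 26 = 841 - 52 ≡ 15; y = λ·(26 - 15) - 2 ≡ 16. → (15, 16)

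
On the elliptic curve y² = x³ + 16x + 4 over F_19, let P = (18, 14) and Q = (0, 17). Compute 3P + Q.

First 3P:
Repeated addition: build up to 3P.
2P: tangent at (18, 14): λ = (3·18² + 16)/(2·14) ≡ 0/9. 9⁻¹ ≡ 17 (mod 19), so λ ≡ 0·17 ≡ 0.
  x = λ² - 18 - 18 = 0 - 36 ≡ 2; y = λ·(18 - 2) - 14 ≡ 5. → (2, 5)
3P: (2, 5) + (18, 14). λ = (14 - 5)/(18 - 2) ≡ 9/16 mod 19. 16⁻¹ ≡ 6 (mod 19), so λ ≡ 16.
  x = λ² - 2 - 18 = 256 - 20 ≡ 8; y = λ·(2 - 8) - 5 ≡ 13. → (8, 13)
3P = (8, 13).
Finally 3P + Q:
(8, 13) + (0, 17). λ = (17 - 13)/(0 - 8) ≡ 4/11 mod 19. 11⁻¹ ≡ 7 (mod 19), so λ ≡ 9.
  x = λ² - 8 - 0 = 81 - 8 ≡ 16; y = λ·(8 - 16) - 13 ≡ 10. → (16, 10)

(16, 10)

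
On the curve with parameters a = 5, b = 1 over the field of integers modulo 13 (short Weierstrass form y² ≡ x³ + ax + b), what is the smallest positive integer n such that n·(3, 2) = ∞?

2P: tangent at (3, 2): λ = (3·3² + 5)/(2·2) ≡ 6/4. 4⁻¹ ≡ 10 (mod 13), so λ ≡ 6·10 ≡ 8.
  x = λ² - 3 - 3 = 64 - 6 ≡ 6; y = λ·(3 - 6) - 2 ≡ 0. → (6, 0)
3P: (6, 0) + (3, 2). λ = (2 - 0)/(3 - 6) ≡ 2/10 mod 13. 10⁻¹ ≡ 4 (mod 13) since 10·4 = 40 ≡ 1, so λ ≡ 8.
  x = λ² - 6 - 3 = 64 - 9 ≡ 3; y = λ·(6 - 3) - 0 ≡ 11. → (3, 11)
4P: (3, 11) + (3, 2): same x and y₁ ≡ -y₂, so the sum is ∞.
4P = ∞, so the order is 4.

4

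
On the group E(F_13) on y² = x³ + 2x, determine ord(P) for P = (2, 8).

10

2P: tangent at (2, 8): λ = (3·2² + 2)/(2·8) ≡ 1/3. 3⁻¹ ≡ 9 (mod 13), so λ ≡ 1·9 ≡ 9.
  x = λ² - 2 - 2 = 81 - 4 ≡ 12; y = λ·(2 - 12) - 8 ≡ 6. → (12, 6)
3P: (12, 6) + (2, 8). λ = (8 - 6)/(2 - 12) ≡ 2/3 mod 13. 3⁻¹ ≡ 9 (mod 13) since 3·9 = 27 ≡ 1, so λ ≡ 5.
  x = λ² - 12 - 2 = 25 - 14 ≡ 11; y = λ·(12 - 11) - 6 ≡ 12. → (11, 12)
4P: (11, 12) + (2, 8). λ = (8 - 12)/(2 - 11) ≡ 9/4 mod 13. 4⁻¹ ≡ 10 (mod 13) since 4·10 = 40 ≡ 1, so λ ≡ 12.
  x = λ² - 11 - 2 = 144 - 13 ≡ 1; y = λ·(11 - 1) - 12 ≡ 4. → (1, 4)
5P: (1, 4) + (2, 8). λ = (8 - 4)/(2 - 1) ≡ 4/1 mod 13. 1⁻¹ ≡ 1 (mod 13), so λ ≡ 4.
  x = λ² - 1 - 2 = 16 - 3 ≡ 0; y = λ·(1 - 0) - 4 ≡ 0. → (0, 0)
6P: (0, 0) + (2, 8). λ = (8 - 0)/(2 - 0) ≡ 8/2 mod 13. 2⁻¹ ≡ 7 (mod 13), so λ ≡ 4.
  x = λ² - 0 - 2 = 16 - 2 ≡ 1; y = λ·(0 - 1) - 0 ≡ 9. → (1, 9)
7P: (1, 9) + (2, 8). λ = (8 - 9)/(2 - 1) ≡ 12/1 mod 13. 1⁻¹ ≡ 1 (mod 13) since 1·1 = 1 ≡ 1, so λ ≡ 12.
  x = λ² - 1 - 2 = 144 - 3 ≡ 11; y = λ·(1 - 11) - 9 ≡ 1. → (11, 1)
8P: (11, 1) + (2, 8). λ = (8 - 1)/(2 - 11) ≡ 7/4 mod 13. 4⁻¹ ≡ 10 (mod 13) since 4·10 = 40 ≡ 1, so λ ≡ 5.
  x = λ² - 11 - 2 = 25 - 13 ≡ 12; y = λ·(11 - 12) - 1 ≡ 7. → (12, 7)
9P: (12, 7) + (2, 8). λ = (8 - 7)/(2 - 12) ≡ 1/3 mod 13. 3⁻¹ ≡ 9 (mod 13) since 3·9 = 27 ≡ 1, so λ ≡ 9.
  x = λ² - 12 - 2 = 81 - 14 ≡ 2; y = λ·(12 - 2) - 7 ≡ 5. → (2, 5)
10P: (2, 5) + (2, 8): same x and y₁ ≡ -y₂, so the sum is O.
10P = O, so the order is 10.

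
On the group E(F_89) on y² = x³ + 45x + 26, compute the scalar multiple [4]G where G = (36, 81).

Double-and-add on 4 = (100)₂. Start with G = (36, 81) for the leading 1-bit.
double: tangent at (36, 81): λ = (3·36² + 45)/(2·81) ≡ 17/73. 73⁻¹ ≡ 50 (mod 89), so λ ≡ 17·50 ≡ 49.
  x = λ² - 36 - 36 = 2401 - 72 ≡ 15; y = λ·(36 - 15) - 81 ≡ 58. → (15, 58)
double: tangent at (15, 58): λ = (3·15² + 45)/(2·58) ≡ 8/27. 27⁻¹ ≡ 33 (mod 89), so λ ≡ 8·33 ≡ 86.
  x = λ² - 15 - 15 = 7396 - 30 ≡ 68; y = λ·(15 - 68) - 58 ≡ 12. → (68, 12)

(68, 12)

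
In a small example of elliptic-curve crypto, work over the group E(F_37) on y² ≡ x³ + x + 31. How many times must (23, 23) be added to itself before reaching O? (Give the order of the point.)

2P: tangent at (23, 23): λ = (3·23² + 1)/(2·23) ≡ 34/9. 9⁻¹ ≡ 33 (mod 37) since 9·33 = 297 ≡ 1, so λ ≡ 34·33 ≡ 12.
  x = λ² - 23 - 23 = 144 - 46 ≡ 24; y = λ·(23 - 24) - 23 ≡ 2. → (24, 2)
3P: (24, 2) + (23, 23). λ = (23 - 2)/(23 - 24) ≡ 21/36 mod 37. 36⁻¹ ≡ 36 (mod 37) since 36·36 = 1296 ≡ 1, so λ ≡ 16.
  x = λ² - 24 - 23 = 256 - 47 ≡ 24; y = λ·(24 - 24) - 2 ≡ 35. → (24, 35)
4P: (24, 35) + (23, 23). λ = (23 - 35)/(23 - 24) ≡ 25/36 mod 37. 36⁻¹ ≡ 36 (mod 37) since 36·36 = 1296 ≡ 1, so λ ≡ 12.
  x = λ² - 24 - 23 = 144 - 47 ≡ 23; y = λ·(24 - 23) - 35 ≡ 14. → (23, 14)
5P: (23, 14) + (23, 23): same x and y₁ ≡ -y₂, so the sum is O.
5P = O, so the order is 5.

5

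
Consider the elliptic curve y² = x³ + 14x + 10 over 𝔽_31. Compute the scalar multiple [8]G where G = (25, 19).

(13, 23)

Double-and-add on 8 = (1000)₂. Start with G = (25, 19) for the leading 1-bit.
double: tangent at (25, 19): λ = (3·25² + 14)/(2·19) ≡ 29/7. 7⁻¹ ≡ 9 (mod 31), so λ ≡ 29·9 ≡ 13.
  x = λ² - 25 - 25 = 169 - 50 ≡ 26; y = λ·(25 - 26) - 19 ≡ 30. → (26, 30)
double: tangent at (26, 30): λ = (3·26² + 14)/(2·30) ≡ 27/29. 29⁻¹ ≡ 15 (mod 31) since 29·15 = 435 ≡ 1, so λ ≡ 27·15 ≡ 2.
  x = λ² - 26 - 26 = 4 - 52 ≡ 14; y = λ·(26 - 14) - 30 ≡ 25. → (14, 25)
double: tangent at (14, 25): λ = (3·14² + 14)/(2·25) ≡ 13/19. 19⁻¹ ≡ 18 (mod 31), so λ ≡ 13·18 ≡ 17.
  x = λ² - 14 - 14 = 289 - 28 ≡ 13; y = λ·(14 - 13) - 25 ≡ 23. → (13, 23)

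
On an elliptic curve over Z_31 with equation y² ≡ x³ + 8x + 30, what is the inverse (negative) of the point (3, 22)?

-(3, 22) = (3, -22 mod 31) = (3, 9).

(3, 9)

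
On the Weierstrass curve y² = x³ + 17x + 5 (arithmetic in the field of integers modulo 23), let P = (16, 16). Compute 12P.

Repeated addition: build up to 12P.
2P: tangent at (16, 16): λ = (3·16² + 17)/(2·16) ≡ 3/9. 9⁻¹ ≡ 18 (mod 23) since 9·18 = 162 ≡ 1, so λ ≡ 3·18 ≡ 8.
  x = λ² - 16 - 16 = 64 - 32 ≡ 9; y = λ·(16 - 9) - 16 ≡ 17. → (9, 17)
3P: (9, 17) + (16, 16). λ = (16 - 17)/(16 - 9) ≡ 22/7 mod 23. 7⁻¹ ≡ 10 (mod 23), so λ ≡ 13.
  x = λ² - 9 - 16 = 169 - 25 ≡ 6; y = λ·(9 - 6) - 17 ≡ 22. → (6, 22)
4P: (6, 22) + (16, 16). λ = (16 - 22)/(16 - 6) ≡ 17/10 mod 23. 10⁻¹ ≡ 7 (mod 23) since 10·7 = 70 ≡ 1, so λ ≡ 4.
  x = λ² - 6 - 16 = 16 - 22 ≡ 17; y = λ·(6 - 17) - 22 ≡ 3. → (17, 3)
5P: (17, 3) + (16, 16). λ = (16 - 3)/(16 - 17) ≡ 13/22 mod 23. 22⁻¹ ≡ 22 (mod 23) since 22·22 = 484 ≡ 1, so λ ≡ 10.
  x = λ² - 17 - 16 = 100 - 33 ≡ 21; y = λ·(17 - 21) - 3 ≡ 3. → (21, 3)
6P: (21, 3) + (16, 16). λ = (16 - 3)/(16 - 21) ≡ 13/18 mod 23. 18⁻¹ ≡ 9 (mod 23), so λ ≡ 2.
  x = λ² - 21 - 16 = 4 - 37 ≡ 13; y = λ·(21 - 13) - 3 ≡ 13. → (13, 13)
7P: (13, 13) + (16, 16). λ = (16 - 13)/(16 - 13) ≡ 3/3 mod 23. 3⁻¹ ≡ 8 (mod 23), so λ ≡ 1.
  x = λ² - 13 - 16 = 1 - 29 ≡ 18; y = λ·(13 - 18) - 13 ≡ 5. → (18, 5)
8P: (18, 5) + (16, 16). λ = (16 - 5)/(16 - 18) ≡ 11/21 mod 23. 21⁻¹ ≡ 11 (mod 23), so λ ≡ 6.
  x = λ² - 18 - 16 = 36 - 34 ≡ 2; y = λ·(18 - 2) - 5 ≡ 22. → (2, 22)
9P: (2, 22) + (16, 16). λ = (16 - 22)/(16 - 2) ≡ 17/14 mod 23. 14⁻¹ ≡ 5 (mod 23), so λ ≡ 16.
  x = λ² - 2 - 16 = 256 - 18 ≡ 8; y = λ·(2 - 8) - 22 ≡ 20. → (8, 20)
10P: (8, 20) + (16, 16). λ = (16 - 20)/(16 - 8) ≡ 19/8 mod 23. 8⁻¹ ≡ 3 (mod 23) since 8·3 = 24 ≡ 1, so λ ≡ 11.
  x = λ² - 8 - 16 = 121 - 24 ≡ 5; y = λ·(8 - 5) - 20 ≡ 13. → (5, 13)
11P: (5, 13) + (16, 16). λ = (16 - 13)/(16 - 5) ≡ 3/11 mod 23. 11⁻¹ ≡ 21 (mod 23), so λ ≡ 17.
  x = λ² - 5 - 16 = 289 - 21 ≡ 15; y = λ·(5 - 15) - 13 ≡ 1. → (15, 1)
12P: (15, 1) + (16, 16). λ = (16 - 1)/(16 - 15) ≡ 15/1 mod 23. 1⁻¹ ≡ 1 (mod 23), so λ ≡ 15.
  x = λ² - 15 - 16 = 225 - 31 ≡ 10; y = λ·(15 - 10) - 1 ≡ 5. → (10, 5)

(10, 5)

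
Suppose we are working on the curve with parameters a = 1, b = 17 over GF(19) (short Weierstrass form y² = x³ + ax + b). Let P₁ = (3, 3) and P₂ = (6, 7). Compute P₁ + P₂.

(3, 3) + (6, 7). λ = (7 - 3)/(6 - 3) ≡ 4/3 mod 19. 3⁻¹ ≡ 13 (mod 19), so λ ≡ 14.
  x = λ² - 3 - 6 = 196 - 9 ≡ 16; y = λ·(3 - 16) - 3 ≡ 5. → (16, 5)

(16, 5)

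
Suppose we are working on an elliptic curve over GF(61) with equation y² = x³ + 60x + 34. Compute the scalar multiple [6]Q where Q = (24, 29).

(47, 54)

Repeated addition: build up to 6Q.
2Q: tangent at (24, 29): λ = (3·24² + 60)/(2·29) ≡ 19/58. 58⁻¹ ≡ 20 (mod 61), so λ ≡ 19·20 ≡ 14.
  x = λ² - 24 - 24 = 196 - 48 ≡ 26; y = λ·(24 - 26) - 29 ≡ 4. → (26, 4)
3Q: (26, 4) + (24, 29). λ = (29 - 4)/(24 - 26) ≡ 25/59 mod 61. 59⁻¹ ≡ 30 (mod 61), so λ ≡ 18.
  x = λ² - 26 - 24 = 324 - 50 ≡ 30; y = λ·(26 - 30) - 4 ≡ 46. → (30, 46)
4Q: (30, 46) + (24, 29). λ = (29 - 46)/(24 - 30) ≡ 44/55 mod 61. 55⁻¹ ≡ 10 (mod 61), so λ ≡ 13.
  x = λ² - 30 - 24 = 169 - 54 ≡ 54; y = λ·(30 - 54) - 46 ≡ 8. → (54, 8)
5Q: (54, 8) + (24, 29). λ = (29 - 8)/(24 - 54) ≡ 21/31 mod 61. 31⁻¹ ≡ 2 (mod 61) since 31·2 = 62 ≡ 1, so λ ≡ 42.
  x = λ² - 54 - 24 = 1764 - 78 ≡ 39; y = λ·(54 - 39) - 8 ≡ 12. → (39, 12)
6Q: (39, 12) + (24, 29). λ = (29 - 12)/(24 - 39) ≡ 17/46 mod 61. 46⁻¹ ≡ 4 (mod 61) since 46·4 = 184 ≡ 1, so λ ≡ 7.
  x = λ² - 39 - 24 = 49 - 63 ≡ 47; y = λ·(39 - 47) - 12 ≡ 54. → (47, 54)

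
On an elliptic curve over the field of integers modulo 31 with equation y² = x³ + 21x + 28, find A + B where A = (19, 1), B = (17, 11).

(20, 4)

(19, 1) + (17, 11). λ = (11 - 1)/(17 - 19) ≡ 10/29 mod 31. 29⁻¹ ≡ 15 (mod 31), so λ ≡ 26.
  x = λ² - 19 - 17 = 676 - 36 ≡ 20; y = λ·(19 - 20) - 1 ≡ 4. → (20, 4)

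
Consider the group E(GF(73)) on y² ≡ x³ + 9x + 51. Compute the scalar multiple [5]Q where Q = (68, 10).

(42, 38)

Repeated addition: build up to 5Q.
2Q: tangent at (68, 10): λ = (3·68² + 9)/(2·10) ≡ 11/20. 20⁻¹ ≡ 11 (mod 73) since 20·11 = 220 ≡ 1, so λ ≡ 11·11 ≡ 48.
  x = λ² - 68 - 68 = 2304 - 136 ≡ 51; y = λ·(68 - 51) - 10 ≡ 3. → (51, 3)
3Q: (51, 3) + (68, 10). λ = (10 - 3)/(68 - 51) ≡ 7/17 mod 73. 17⁻¹ ≡ 43 (mod 73) since 17·43 = 731 ≡ 1, so λ ≡ 9.
  x = λ² - 51 - 68 = 81 - 119 ≡ 35; y = λ·(51 - 35) - 3 ≡ 68. → (35, 68)
4Q: (35, 68) + (68, 10). λ = (10 - 68)/(68 - 35) ≡ 15/33 mod 73. 33⁻¹ ≡ 31 (mod 73), so λ ≡ 27.
  x = λ² - 35 - 68 = 729 - 103 ≡ 42; y = λ·(35 - 42) - 68 ≡ 35. → (42, 35)
5Q: (42, 35) + (68, 10). λ = (10 - 35)/(68 - 42) ≡ 48/26 mod 73. 26⁻¹ ≡ 59 (mod 73), so λ ≡ 58.
  x = λ² - 42 - 68 = 3364 - 110 ≡ 42; y = λ·(42 - 42) - 35 ≡ 38. → (42, 38)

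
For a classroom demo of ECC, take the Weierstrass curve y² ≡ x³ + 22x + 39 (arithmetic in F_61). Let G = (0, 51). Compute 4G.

Double-and-add on 4 = (100)₂. Start with G = (0, 51) for the leading 1-bit.
double: tangent at (0, 51): λ = (3·0² + 22)/(2·51) ≡ 22/41. 41⁻¹ ≡ 3 (mod 61), so λ ≡ 22·3 ≡ 5.
  x = λ² - 0 - 0 = 25 - 0 ≡ 25; y = λ·(0 - 25) - 51 ≡ 7. → (25, 7)
double: tangent at (25, 7): λ = (3·25² + 22)/(2·7) ≡ 6/14. 14⁻¹ ≡ 48 (mod 61), so λ ≡ 6·48 ≡ 44.
  x = λ² - 25 - 25 = 1936 - 50 ≡ 56; y = λ·(25 - 56) - 7 ≡ 32. → (56, 32)

(56, 32)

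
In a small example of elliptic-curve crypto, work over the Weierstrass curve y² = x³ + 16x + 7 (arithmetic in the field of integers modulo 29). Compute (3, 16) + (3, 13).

O

The two points share x = 3 and their y-coordinates satisfy 16 + 13 ≡ 0 (mod 29), so they are inverses. Their sum is O.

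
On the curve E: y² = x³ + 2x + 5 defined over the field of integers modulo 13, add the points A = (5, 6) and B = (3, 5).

(5, 6) + (3, 5). λ = (5 - 6)/(3 - 5) ≡ 12/11 mod 13. 11⁻¹ ≡ 6 (mod 13), so λ ≡ 7.
  x = λ² - 5 - 3 = 49 - 8 ≡ 2; y = λ·(5 - 2) - 6 ≡ 2. → (2, 2)

(2, 2)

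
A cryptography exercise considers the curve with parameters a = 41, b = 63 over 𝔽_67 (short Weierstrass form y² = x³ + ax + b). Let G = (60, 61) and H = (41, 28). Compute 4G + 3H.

(55, 56)

First 4G:
Double-and-add on 4 = (100)₂. Start with G = (60, 61) for the leading 1-bit.
double: tangent at (60, 61): λ = (3·60² + 41)/(2·61) ≡ 54/55. 55⁻¹ ≡ 39 (mod 67), so λ ≡ 54·39 ≡ 29.
  x = λ² - 60 - 60 = 841 - 120 ≡ 51; y = λ·(60 - 51) - 61 ≡ 66. → (51, 66)
double: tangent at (51, 66): λ = (3·51² + 41)/(2·66) ≡ 5/65. 65⁻¹ ≡ 33 (mod 67), so λ ≡ 5·33 ≡ 31.
  x = λ² - 51 - 51 = 961 - 102 ≡ 55; y = λ·(51 - 55) - 66 ≡ 11. → (55, 11)
4G = (55, 11).
Next 3H:
Repeated addition: build up to 3H.
2H: tangent at (41, 28): λ = (3·41² + 41)/(2·28) ≡ 59/56. 56⁻¹ ≡ 6 (mod 67) since 56·6 = 336 ≡ 1, so λ ≡ 59·6 ≡ 19.
  x = λ² - 41 - 41 = 361 - 82 ≡ 11; y = λ·(41 - 11) - 28 ≡ 6. → (11, 6)
3H: (11, 6) + (41, 28). λ = (28 - 6)/(41 - 11) ≡ 22/30 mod 67. 30⁻¹ ≡ 38 (mod 67), so λ ≡ 32.
  x = λ² - 11 - 41 = 1024 - 52 ≡ 34; y = λ·(11 - 34) - 6 ≡ 62. → (34, 62)
3H = (34, 62).
Finally 4G + 3H:
(55, 11) + (34, 62). λ = (62 - 11)/(34 - 55) ≡ 51/46 mod 67. 46⁻¹ ≡ 51 (mod 67) since 46·51 = 2346 ≡ 1, so λ ≡ 55.
  x = λ² - 55 - 34 = 3025 - 89 ≡ 55; y = λ·(55 - 55) - 11 ≡ 56. → (55, 56)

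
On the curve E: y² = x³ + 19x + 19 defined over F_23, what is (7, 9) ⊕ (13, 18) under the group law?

(7, 9) + (13, 18). λ = (18 - 9)/(13 - 7) ≡ 9/6 mod 23. 6⁻¹ ≡ 4 (mod 23), so λ ≡ 13.
  x = λ² - 7 - 13 = 169 - 20 ≡ 11; y = λ·(7 - 11) - 9 ≡ 8. → (11, 8)

(11, 8)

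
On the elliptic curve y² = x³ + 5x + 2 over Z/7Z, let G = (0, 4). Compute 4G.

Repeated addition: build up to 4G.
2G: tangent at (0, 4): λ = (3·0² + 5)/(2·4) ≡ 5/1. 1⁻¹ ≡ 1 (mod 7) since 1·1 = 1 ≡ 1, so λ ≡ 5·1 ≡ 5.
  x = λ² - 0 - 0 = 25 - 0 ≡ 4; y = λ·(0 - 4) - 4 ≡ 4. → (4, 4)
3G: (4, 4) + (0, 4). λ = (4 - 4)/(0 - 4) ≡ 0/3 mod 7. 3⁻¹ ≡ 5 (mod 7) since 3·5 = 15 ≡ 1, so λ ≡ 0.
  x = λ² - 4 - 0 = 0 - 4 ≡ 3; y = λ·(4 - 3) - 4 ≡ 3. → (3, 3)
4G: (3, 3) + (0, 4). λ = (4 - 3)/(0 - 3) ≡ 1/4 mod 7. 4⁻¹ ≡ 2 (mod 7) since 4·2 = 8 ≡ 1, so λ ≡ 2.
  x = λ² - 3 - 0 = 4 - 3 ≡ 1; y = λ·(3 - 1) - 3 ≡ 1. → (1, 1)

(1, 1)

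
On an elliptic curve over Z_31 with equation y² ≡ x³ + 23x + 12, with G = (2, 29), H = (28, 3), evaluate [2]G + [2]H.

First 2G:
Repeated addition: build up to 2G.
2G: tangent at (2, 29): λ = (3·2² + 23)/(2·29) ≡ 4/27. 27⁻¹ ≡ 23 (mod 31), so λ ≡ 4·23 ≡ 30.
  x = λ² - 2 - 2 = 900 - 4 ≡ 28; y = λ·(2 - 28) - 29 ≡ 28. → (28, 28)
2G = (28, 28).
Next 2H:
Repeated addition: build up to 2H.
2H: tangent at (28, 3): λ = (3·28² + 23)/(2·3) ≡ 19/6. 6⁻¹ ≡ 26 (mod 31), so λ ≡ 19·26 ≡ 29.
  x = λ² - 28 - 28 = 841 - 56 ≡ 10; y = λ·(28 - 10) - 3 ≡ 23. → (10, 23)
2H = (10, 23).
Finally 2G + 2H:
(28, 28) + (10, 23). λ = (23 - 28)/(10 - 28) ≡ 26/13 mod 31. 13⁻¹ ≡ 12 (mod 31), so λ ≡ 2.
  x = λ² - 28 - 10 = 4 - 38 ≡ 28; y = λ·(28 - 28) - 28 ≡ 3. → (28, 3)

(28, 3)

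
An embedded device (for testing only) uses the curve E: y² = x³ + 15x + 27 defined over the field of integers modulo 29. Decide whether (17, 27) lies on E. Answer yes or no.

y² = 27² ≡ 4; x³ + 15x + 27 = 5195 ≡ 4 (mod 29). 4 = 4.

yes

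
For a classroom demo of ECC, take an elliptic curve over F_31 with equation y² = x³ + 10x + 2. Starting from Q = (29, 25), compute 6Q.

(19, 13)

Repeated addition: build up to 6Q.
2Q: tangent at (29, 25): λ = (3·29² + 10)/(2·25) ≡ 22/19. 19⁻¹ ≡ 18 (mod 31), so λ ≡ 22·18 ≡ 24.
  x = λ² - 29 - 29 = 576 - 58 ≡ 22; y = λ·(29 - 22) - 25 ≡ 19. → (22, 19)
3Q: (22, 19) + (29, 25). λ = (25 - 19)/(29 - 22) ≡ 6/7 mod 31. 7⁻¹ ≡ 9 (mod 31), so λ ≡ 23.
  x = λ² - 22 - 29 = 529 - 51 ≡ 13; y = λ·(22 - 13) - 19 ≡ 2. → (13, 2)
4Q: (13, 2) + (29, 25). λ = (25 - 2)/(29 - 13) ≡ 23/16 mod 31. 16⁻¹ ≡ 2 (mod 31), so λ ≡ 15.
  x = λ² - 13 - 29 = 225 - 42 ≡ 28; y = λ·(13 - 28) - 2 ≡ 21. → (28, 21)
5Q: (28, 21) + (29, 25). λ = (25 - 21)/(29 - 28) ≡ 4/1 mod 31. 1⁻¹ ≡ 1 (mod 31) since 1·1 = 1 ≡ 1, so λ ≡ 4.
  x = λ² - 28 - 29 = 16 - 57 ≡ 21; y = λ·(28 - 21) - 21 ≡ 7. → (21, 7)
6Q: (21, 7) + (29, 25). λ = (25 - 7)/(29 - 21) ≡ 18/8 mod 31. 8⁻¹ ≡ 4 (mod 31), so λ ≡ 10.
  x = λ² - 21 - 29 = 100 - 50 ≡ 19; y = λ·(21 - 19) - 7 ≡ 13. → (19, 13)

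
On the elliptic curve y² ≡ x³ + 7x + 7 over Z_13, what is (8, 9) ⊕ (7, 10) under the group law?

(8, 9) + (7, 10). λ = (10 - 9)/(7 - 8) ≡ 1/12 mod 13. 12⁻¹ ≡ 12 (mod 13), so λ ≡ 12.
  x = λ² - 8 - 7 = 144 - 15 ≡ 12; y = λ·(8 - 12) - 9 ≡ 8. → (12, 8)

(12, 8)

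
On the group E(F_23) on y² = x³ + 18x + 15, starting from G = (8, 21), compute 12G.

(9, 3)

Double-and-add on 12 = (1100)₂. Start with G = (8, 21) for the leading 1-bit.
double: tangent at (8, 21): λ = (3·8² + 18)/(2·21) ≡ 3/19. 19⁻¹ ≡ 17 (mod 23), so λ ≡ 3·17 ≡ 5.
  x = λ² - 8 - 8 = 25 - 16 ≡ 9; y = λ·(8 - 9) - 21 ≡ 20. → (9, 20)
add G: (9, 20) + (8, 21). λ = (21 - 20)/(8 - 9) ≡ 1/22 mod 23. 22⁻¹ ≡ 22 (mod 23), so λ ≡ 22.
  x = λ² - 9 - 8 = 484 - 17 ≡ 7; y = λ·(9 - 7) - 20 ≡ 1. → (7, 1)
double: tangent at (7, 1): λ = (3·7² + 18)/(2·1) ≡ 4/2. 2⁻¹ ≡ 12 (mod 23) since 2·12 = 24 ≡ 1, so λ ≡ 4·12 ≡ 2.
  x = λ² - 7 - 7 = 4 - 14 ≡ 13; y = λ·(7 - 13) - 1 ≡ 10. → (13, 10)
double: tangent at (13, 10): λ = (3·13² + 18)/(2·10) ≡ 19/20. 20⁻¹ ≡ 15 (mod 23), so λ ≡ 19·15 ≡ 9.
  x = λ² - 13 - 13 = 81 - 26 ≡ 9; y = λ·(13 - 9) - 10 ≡ 3. → (9, 3)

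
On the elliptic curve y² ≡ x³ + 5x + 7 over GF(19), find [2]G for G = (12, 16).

(14, 3)

tangent at (12, 16): λ = (3·12² + 5)/(2·16) ≡ 0/13. 13⁻¹ ≡ 3 (mod 19) since 13·3 = 39 ≡ 1, so λ ≡ 0·3 ≡ 0.
  x = λ² - 12 - 12 = 0 - 24 ≡ 14; y = λ·(12 - 14) - 16 ≡ 3. → (14, 3)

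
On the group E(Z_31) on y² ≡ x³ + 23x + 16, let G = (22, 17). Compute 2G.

tangent at (22, 17): λ = (3·22² + 23)/(2·17) ≡ 18/3. 3⁻¹ ≡ 21 (mod 31), so λ ≡ 18·21 ≡ 6.
  x = λ² - 22 - 22 = 36 - 44 ≡ 23; y = λ·(22 - 23) - 17 ≡ 8. → (23, 8)

(23, 8)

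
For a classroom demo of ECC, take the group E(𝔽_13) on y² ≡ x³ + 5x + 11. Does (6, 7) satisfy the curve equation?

y² = 7² ≡ 10; x³ + 5x + 11 = 257 ≡ 10 (mod 13). 10 = 10.

yes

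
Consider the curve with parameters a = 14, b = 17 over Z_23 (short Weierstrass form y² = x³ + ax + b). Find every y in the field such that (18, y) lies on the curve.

11, 12

x³ + 14x + 17 = 6101 ≡ 6 (mod 23).
Square roots of 6 mod 23: 11 and 12 (since 11² = 121 ≡ 6).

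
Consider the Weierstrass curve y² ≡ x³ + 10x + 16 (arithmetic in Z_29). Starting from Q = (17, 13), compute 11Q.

Repeated addition: build up to 11Q.
2Q: tangent at (17, 13): λ = (3·17² + 10)/(2·13) ≡ 7/26. 26⁻¹ ≡ 19 (mod 29), so λ ≡ 7·19 ≡ 17.
  x = λ² - 17 - 17 = 289 - 34 ≡ 23; y = λ·(17 - 23) - 13 ≡ 1. → (23, 1)
3Q: (23, 1) + (17, 13). λ = (13 - 1)/(17 - 23) ≡ 12/23 mod 29. 23⁻¹ ≡ 24 (mod 29) since 23·24 = 552 ≡ 1, so λ ≡ 27.
  x = λ² - 23 - 17 = 729 - 40 ≡ 22; y = λ·(23 - 22) - 1 ≡ 26. → (22, 26)
4Q: (22, 26) + (17, 13). λ = (13 - 26)/(17 - 22) ≡ 16/24 mod 29. 24⁻¹ ≡ 23 (mod 29) since 24·23 = 552 ≡ 1, so λ ≡ 20.
  x = λ² - 22 - 17 = 400 - 39 ≡ 13; y = λ·(22 - 13) - 26 ≡ 9. → (13, 9)
5Q: (13, 9) + (17, 13). λ = (13 - 9)/(17 - 13) ≡ 4/4 mod 29. 4⁻¹ ≡ 22 (mod 29) since 4·22 = 88 ≡ 1, so λ ≡ 1.
  x = λ² - 13 - 17 = 1 - 30 ≡ 0; y = λ·(13 - 0) - 9 ≡ 4. → (0, 4)
6Q: (0, 4) + (17, 13). λ = (13 - 4)/(17 - 0) ≡ 9/17 mod 29. 17⁻¹ ≡ 12 (mod 29), so λ ≡ 21.
  x = λ² - 0 - 17 = 441 - 17 ≡ 18; y = λ·(0 - 18) - 4 ≡ 24. → (18, 24)
7Q: (18, 24) + (17, 13). λ = (13 - 24)/(17 - 18) ≡ 18/28 mod 29. 28⁻¹ ≡ 28 (mod 29) since 28·28 = 784 ≡ 1, so λ ≡ 11.
  x = λ² - 18 - 17 = 121 - 35 ≡ 28; y = λ·(18 - 28) - 24 ≡ 11. → (28, 11)
8Q: (28, 11) + (17, 13). λ = (13 - 11)/(17 - 28) ≡ 2/18 mod 29. 18⁻¹ ≡ 21 (mod 29), so λ ≡ 13.
  x = λ² - 28 - 17 = 169 - 45 ≡ 8; y = λ·(28 - 8) - 11 ≡ 17. → (8, 17)
9Q: (8, 17) + (17, 13). λ = (13 - 17)/(17 - 8) ≡ 25/9 mod 29. 9⁻¹ ≡ 13 (mod 29), so λ ≡ 6.
  x = λ² - 8 - 17 = 36 - 25 ≡ 11; y = λ·(8 - 11) - 17 ≡ 23. → (11, 23)
10Q: (11, 23) + (17, 13). λ = (13 - 23)/(17 - 11) ≡ 19/6 mod 29. 6⁻¹ ≡ 5 (mod 29), so λ ≡ 8.
  x = λ² - 11 - 17 = 64 - 28 ≡ 7; y = λ·(11 - 7) - 23 ≡ 9. → (7, 9)
11Q: (7, 9) + (17, 13). λ = (13 - 9)/(17 - 7) ≡ 4/10 mod 29. 10⁻¹ ≡ 3 (mod 29) since 10·3 = 30 ≡ 1, so λ ≡ 12.
  x = λ² - 7 - 17 = 144 - 24 ≡ 4; y = λ·(7 - 4) - 9 ≡ 27. → (4, 27)

(4, 27)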